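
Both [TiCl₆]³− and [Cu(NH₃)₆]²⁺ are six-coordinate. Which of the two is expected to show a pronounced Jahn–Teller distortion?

[TiCl₆]³−: Summing ligand charges against the −3 overall charge gives an oxidation state of +3 for titanium. Ti sits in group 4, so the d-electron count is 4 − 3 = 1. The d¹ configuration leaves the e_g set evenly filled (or empty) — no strong Jahn–Teller driving force.
[Cu(NH₃)₆]²⁺: Ligand charges: ammonia is neutral. With an overall charge of +2 the copper centre must be in the +2 oxidation state. Cu sits in group 11, so the d-electron count is 11 − 2 = 9. The t₂g⁶e_g³ configuration has an unevenly filled e_g set; the Jahn–Teller theorem predicts a tetragonal distortion (typically axial elongation) to lift the degeneracy.

[Cu(NH₃)₆]²⁺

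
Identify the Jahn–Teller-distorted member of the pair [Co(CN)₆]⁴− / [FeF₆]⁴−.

[Co(CN)₆]⁴−

[Co(CN)₆]⁴−: Ligand charges: each cyanide is −1. With an overall charge of −4 the cobalt centre must be in the +2 oxidation state. Group 9 minus oxidation state 2 gives a d⁷ configuration. Cyanide is a strong-field ligand (high in the spectrochemical series) for a first-row metal, so the complex is low-spin. The t₂g⁶e_g¹ (low-spin) configuration has an unevenly filled e_g set; the Jahn–Teller theorem predicts a tetragonal distortion (typically axial elongation) to lift the degeneracy.
[FeF₆]⁴−: Each fluoride is −1; balancing the −4 overall charge requires Fe(II). Fe sits in group 8, so the d-electron count is 8 − 2 = 6. Fluoride is a weak-field ligand for a first-row metal, so the complex is high-spin. The d⁶ configuration leaves the e_g set evenly filled (or empty) — no strong Jahn–Teller driving force.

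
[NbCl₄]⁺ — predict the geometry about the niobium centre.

Ligand charges: each chloride is −1. With an overall charge of +1 the niobium centre must be in the +5 oxidation state.
Nb sits in group 5, so the d-electron count is 5 − 5 = 0.
With 4 monodentate ligands the coordination number is 4.
A d⁰ ion has no crystal-field stabilisation preference between square planar and tetrahedral, so four ligands adopt the sterically favoured tetrahedral geometry.

tetrahedral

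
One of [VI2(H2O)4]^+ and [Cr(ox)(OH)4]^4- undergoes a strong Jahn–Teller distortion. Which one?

[Cr(ox)(OH)4]^4-

[VI2(H2O)4]^+: Ligand charges: each iodide is −1; water is neutral. With an overall charge of +1 the vanadium centre must be in the +3 oxidation state. V sits in group 5, so the d-electron count is 5 − 3 = 2. The d² configuration leaves the e_g set evenly filled (or empty) — no strong Jahn–Teller driving force.
[Cr(ox)(OH)4]^4-: Each oxalate is −2; each hydroxide is −1; balancing the −4 overall charge requires Cr(II). Cr sits in group 6, so the d-electron count is 6 − 2 = 4. Hydroxide and oxalate are weak-field ligands for a first-row metal, so the complex is high-spin. The t₂g³e_g¹ (high-spin) configuration has an unevenly filled e_g set; the Jahn–Teller theorem predicts a tetragonal distortion (typically axial elongation) to lift the degeneracy.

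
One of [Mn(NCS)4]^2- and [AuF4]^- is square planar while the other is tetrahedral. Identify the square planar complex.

For [Mn(NCS)4]^2-: Each isothiocyanate is −1; balancing the −2 overall charge requires Mn(II). Mn sits in group 7, so the d-electron count is 7 − 2 = 5. A high-spin d⁵ ion has zero CFSE in either geometry, so four ligands adopt the sterically favoured tetrahedral geometry. → tetrahedral.
For [AuF4]^-: Ligand charges: each fluoride is −1. With an overall charge of −1 the gold centre must be in the +3 oxidation state. Group 11 minus oxidation state 3 gives a d⁸ configuration. A 5d d⁸ ion has a large crystal-field splitting; square planar leaves the high-energy d_{x²−y²} orbital empty and maximises CFSE. → square planar.

[AuF4]^-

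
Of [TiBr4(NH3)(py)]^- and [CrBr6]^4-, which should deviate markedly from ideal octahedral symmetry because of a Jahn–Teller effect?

[CrBr6]^4-

[TiBr4(NH3)(py)]^-: Ligand charges: each bromide is −1; ammonia is neutral; pyridine is neutral. With an overall charge of −1 the titanium centre must be in the +3 oxidation state. Ti sits in group 4, so the d-electron count is 4 − 3 = 1. The d¹ configuration leaves the e_g set evenly filled (or empty) — no strong Jahn–Teller driving force.
[CrBr6]^4-: Each bromide is −1; balancing the −4 overall charge requires Cr(II). Group 6 minus oxidation state 2 gives a d⁴ configuration. Bromide is a weak-field ligand for a first-row metal, so the complex is high-spin. The t₂g³e_g¹ (high-spin) configuration has an unevenly filled e_g set; the Jahn–Teller theorem predicts a tetragonal distortion (typically axial elongation) to lift the degeneracy.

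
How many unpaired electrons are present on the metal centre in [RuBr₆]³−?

1 unpaired electron

Each bromide is −1; balancing the −3 overall charge requires Ru(III).
Group 8 minus oxidation state 3 gives a d⁵ configuration.
The spin state decides the count: a 4d ion has a large Δₒ and is invariably low-spin.
An octahedral low-spin d⁵ ion is t₂g⁵e_g⁰, giving 1 unpaired electron.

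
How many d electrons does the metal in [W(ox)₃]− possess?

d1

Ligand charges: each oxalate is −2. With an overall charge of −1 the tungsten centre must be in the +5 oxidation state.
Group 6 minus oxidation state 5 gives a d¹ configuration.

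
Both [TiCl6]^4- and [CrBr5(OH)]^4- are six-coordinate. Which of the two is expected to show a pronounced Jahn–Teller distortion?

[CrBr5(OH)]^4-

[TiCl6]^4-: Summing ligand charges against the −4 overall charge gives an oxidation state of +2 for titanium. Group 4 minus oxidation state 2 gives a d² configuration. The d² configuration leaves the e_g set evenly filled (or empty) — no strong Jahn–Teller driving force.
[CrBr5(OH)]^4-: Each bromide is −1; each hydroxide is −1; balancing the −4 overall charge requires Cr(II). Cr sits in group 6, so the d-electron count is 6 − 2 = 4. Bromide and hydroxide are weak-field ligands for a first-row metal, so the complex is high-spin. The t₂g³e_g¹ (high-spin) configuration has an unevenly filled e_g set; the Jahn–Teller theorem predicts a tetragonal distortion (typically axial elongation) to lift the degeneracy.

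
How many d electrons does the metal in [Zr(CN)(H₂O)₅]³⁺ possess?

Ligand charges: each cyanide is −1; water is neutral. With an overall charge of +3 the zirconium centre must be in the +4 oxidation state.
Zirconium is a group-4 element; Zr(IV) is therefore d⁰.

d⁰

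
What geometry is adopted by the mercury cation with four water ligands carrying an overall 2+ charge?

tetrahedral

Water is neutral; balancing the +2 overall charge requires Hg(II).
Group 12 minus oxidation state 2 gives a d¹⁰ configuration.
Coordination number: 4.
A d¹⁰ ion has no crystal-field stabilisation preference between square planar and tetrahedral, so four ligands adopt the sterically favoured tetrahedral geometry.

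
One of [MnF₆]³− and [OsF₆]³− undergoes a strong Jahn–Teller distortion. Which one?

[MnF₆]³−: Ligand charges: each fluoride is −1. With an overall charge of −3 the manganese centre must be in the +3 oxidation state. Group 7 minus oxidation state 3 gives a d⁴ configuration. Fluoride is a weak-field ligand for a first-row metal, so the complex is high-spin. The t₂g³e_g¹ (high-spin) configuration has an unevenly filled e_g set; the Jahn–Teller theorem predicts a tetragonal distortion (typically axial elongation) to lift the degeneracy.
[OsF₆]³−: Each fluoride is −1; balancing the −3 overall charge requires Os(III). Osmium is a group-8 element; Os(III) is therefore d⁵. A 5d ion has a large Δₒ and is invariably low-spin. The d⁵ configuration leaves the e_g set evenly filled (or empty) — no strong Jahn–Teller driving force.

[MnF₆]³−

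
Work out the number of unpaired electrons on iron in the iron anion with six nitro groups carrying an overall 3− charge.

1 unpaired electron

Ligand charges: each nitro (N-bound nitrite) is −1. With an overall charge of −3 the iron centre must be in the +3 oxidation state.
Fe sits in group 8, so the d-electron count is 8 − 3 = 5.
The spin state decides the count: Nitro (N-bound nitrite) is a strong-field ligand (high in the spectrochemical series) for a first-row metal, so the complex is low-spin.
An octahedral low-spin d⁵ ion is t₂g⁵e_g⁰, giving 1 unpaired electron.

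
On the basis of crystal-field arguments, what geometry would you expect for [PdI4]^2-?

Each iodide is −1; balancing the −2 overall charge requires Pd(II).
Palladium is a group-10 element; Pd(II) is therefore d⁸.
Coordination number: 4.
A 4d d⁸ ion has a large crystal-field splitting; square planar leaves the high-energy d_{x²−y²} orbital empty and maximises CFSE.

square planar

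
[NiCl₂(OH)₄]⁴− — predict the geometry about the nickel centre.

octahedral

Ligand charges: each chloride is −1; each hydroxide is −1. With an overall charge of −4 the nickel centre must be in the +2 oxidation state.
Nickel is a group-10 element; Ni(II) is therefore d⁸.
With 6 monodentate ligands the coordination number is 6.
Six donors around a single metal centre give an octahedral coordination sphere.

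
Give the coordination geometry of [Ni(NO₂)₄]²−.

Summing ligand charges against the −2 overall charge gives an oxidation state of +2 for nickel.
Ni sits in group 10, so the d-electron count is 10 − 2 = 8.
With 4 monodentate ligands the coordination number is 4.
Nitro (N-bound nitrite) is a strong-field ligand (high in the spectrochemical series).
A 3d d⁸ ion with strong-field ligands gains enough CFSE to favour square planar over tetrahedral.

square planar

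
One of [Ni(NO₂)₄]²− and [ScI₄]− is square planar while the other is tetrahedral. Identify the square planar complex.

For [Ni(NO₂)₄]²−: Summing ligand charges against the −2 overall charge gives an oxidation state of +2 for nickel. Ni sits in group 10, so the d-electron count is 10 − 2 = 8. Nitro (N-bound nitrite) is a strong-field ligand (high in the spectrochemical series). A 3d d⁸ ion with strong-field ligands gains enough CFSE to favour square planar over tetrahedral. → square planar.
For [ScI₄]−: Each iodide is −1; balancing the −1 overall charge requires Sc(III). Scandium is a group-3 element; Sc(III) is therefore d⁰. A d⁰ ion has no crystal-field stabilisation preference between square planar and tetrahedral, so four ligands adopt the sterically favoured tetrahedral geometry. → tetrahedral.

[Ni(NO₂)₄]²−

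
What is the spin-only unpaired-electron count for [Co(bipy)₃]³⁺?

Ligand charges: 2,2′-bipyridine is neutral. With an overall charge of +3 the cobalt centre must be in the +3 oxidation state.
Group 9 minus oxidation state 3 gives a d⁶ configuration.
Counting donor atoms: 3×2,2′-bipyridine (bidentate) → 6 donors. Coordination number = 6.
The spin state decides the count: Co(III) has an exceptionally large octahedral splitting and is low-spin with essentially every ligand except fluoride.
An octahedral low-spin d⁶ ion is t₂g⁶e_g⁰, giving 0 unpaired electrons.

0 unpaired electrons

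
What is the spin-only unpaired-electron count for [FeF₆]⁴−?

Ligand charges: each fluoride is −1. With an overall charge of −4 the iron centre must be in the +2 oxidation state.
Group 8 minus oxidation state 2 gives a d⁶ configuration.
The spin state decides the count: Fluoride is a weak-field ligand for a first-row metal, so the complex is high-spin.
An octahedral high-spin d⁶ ion is t₂g⁴e_g², giving 4 unpaired electrons.

4 unpaired electrons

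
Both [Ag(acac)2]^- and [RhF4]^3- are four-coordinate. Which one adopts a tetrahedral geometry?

For [Ag(acac)2]^-: Summing ligand charges against the −1 overall charge gives an oxidation state of +1 for silver. Ag sits in group 11, so the d-electron count is 11 − 1 = 10. A d¹⁰ ion has no crystal-field stabilisation preference between square planar and tetrahedral, so four ligands adopt the sterically favoured tetrahedral geometry. → tetrahedral.
For [RhF4]^3-: Summing ligand charges against the −3 overall charge gives an oxidation state of +1 for rhodium. Group 9 minus oxidation state 1 gives a d⁸ configuration. A 4d d⁸ ion has a large crystal-field splitting; square planar leaves the high-energy d_{x²−y²} orbital empty and maximises CFSE. → square planar.

[Ag(acac)2]^-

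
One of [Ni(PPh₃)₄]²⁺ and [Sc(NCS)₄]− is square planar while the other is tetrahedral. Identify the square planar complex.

For [Ni(PPh₃)₄]²⁺: Ligand charges: triphenylphosphine is neutral. With an overall charge of +2 the nickel centre must be in the +2 oxidation state. Group 10 minus oxidation state 2 gives a d⁸ configuration. Triphenylphosphine is a strong-field ligand (high in the spectrochemical series). A 3d d⁸ ion with strong-field ligands gains enough CFSE to favour square planar over tetrahedral. → square planar.
For [Sc(NCS)₄]−: Ligand charges: each isothiocyanate is −1. With an overall charge of −1 the scandium centre must be in the +3 oxidation state. Sc sits in group 3, so the d-electron count is 3 − 3 = 0. A d⁰ ion has no crystal-field stabilisation preference between square planar and tetrahedral, so four ligands adopt the sterically favoured tetrahedral geometry. → tetrahedral.

[Ni(PPh₃)₄]²⁺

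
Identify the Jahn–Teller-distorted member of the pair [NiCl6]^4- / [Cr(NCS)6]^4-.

[Cr(NCS)6]^4-

[NiCl6]^4-: Each chloride is −1; balancing the −4 overall charge requires Ni(II). Nickel is a group-10 element; Ni(II) is therefore d⁸. The d⁸ configuration leaves the e_g set evenly filled (or empty) — no strong Jahn–Teller driving force.
[Cr(NCS)6]^4-: Ligand charges: each isothiocyanate is −1. With an overall charge of −4 the chromium centre must be in the +2 oxidation state. Cr sits in group 6, so the d-electron count is 6 − 2 = 4. Isothiocyanate is a weak-field ligand for a first-row metal, so the complex is high-spin. The t₂g³e_g¹ (high-spin) configuration has an unevenly filled e_g set; the Jahn–Teller theorem predicts a tetragonal distortion (typically axial elongation) to lift the degeneracy.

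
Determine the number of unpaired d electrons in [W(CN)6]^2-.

2 unpaired electrons

Each cyanide is −1; balancing the −2 overall charge requires W(IV).
Group 6 minus oxidation state 4 gives a d² configuration.
In an octahedral field the d² configuration is t₂g²e_g⁰ (only one arrangement possible), giving 2 unpaired electrons.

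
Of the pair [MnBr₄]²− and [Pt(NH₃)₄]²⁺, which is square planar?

[Pt(NH₃)₄]²⁺

For [MnBr₄]²−: Ligand charges: each bromide is −1. With an overall charge of −2 the manganese centre must be in the +2 oxidation state. Manganese is a group-7 element; Mn(II) is therefore d⁵. A high-spin d⁵ ion has zero CFSE in either geometry, so four ligands adopt the sterically favoured tetrahedral geometry. → tetrahedral.
For [Pt(NH₃)₄]²⁺: Ammonia is neutral; balancing the +2 overall charge requires Pt(II). Group 10 minus oxidation state 2 gives a d⁸ configuration. A 5d d⁸ ion has a large crystal-field splitting; square planar leaves the high-energy d_{x²−y²} orbital empty and maximises CFSE. → square planar.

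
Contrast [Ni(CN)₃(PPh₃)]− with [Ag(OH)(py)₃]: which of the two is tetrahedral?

[Ag(OH)(py)₃]

For [Ni(CN)₃(PPh₃)]−: Each cyanide is −1; triphenylphosphine is neutral; balancing the −1 overall charge requires Ni(II). Nickel is a group-10 element; Ni(II) is therefore d⁸. Cyanide and triphenylphosphine are strong-field ligands (high in the spectrochemical series). A 3d d⁸ ion with strong-field ligands gains enough CFSE to favour square planar over tetrahedral. → square planar.
For [Ag(OH)(py)₃]: Each hydroxide is −1; pyridine is neutral; balancing the 0 overall charge requires Ag(I). Ag sits in group 11, so the d-electron count is 11 − 1 = 10. A d¹⁰ ion has no crystal-field stabilisation preference between square planar and tetrahedral, so four ligands adopt the sterically favoured tetrahedral geometry. → tetrahedral.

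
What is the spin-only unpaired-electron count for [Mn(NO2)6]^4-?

Ligand charges: each nitro (N-bound nitrite) is −1. With an overall charge of −4 the manganese centre must be in the +2 oxidation state.
Manganese is a group-7 element; Mn(II) is therefore d⁵.
The spin state decides the count: Nitro (N-bound nitrite) is a strong-field ligand (high in the spectrochemical series) for a first-row metal, so the complex is low-spin.
An octahedral low-spin d⁵ ion is t₂g⁵e_g⁰, giving 1 unpaired electron.

1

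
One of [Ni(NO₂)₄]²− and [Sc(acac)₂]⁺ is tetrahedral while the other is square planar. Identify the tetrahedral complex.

For [Ni(NO₂)₄]²−: Ligand charges: each nitro (N-bound nitrite) is −1. With an overall charge of −2 the nickel centre must be in the +2 oxidation state. Group 10 minus oxidation state 2 gives a d⁸ configuration. Nitro (N-bound nitrite) is a strong-field ligand (high in the spectrochemical series). A 3d d⁸ ion with strong-field ligands gains enough CFSE to favour square planar over tetrahedral. → square planar.
For [Sc(acac)₂]⁺: Ligand charges: each acetylacetonate is −1. With an overall charge of +1 the scandium centre must be in the +3 oxidation state. Scandium is a group-3 element; Sc(III) is therefore d⁰. A d⁰ ion has no crystal-field stabilisation preference between square planar and tetrahedral, so four ligands adopt the sterically favoured tetrahedral geometry. → tetrahedral.

[Sc(acac)₂]⁺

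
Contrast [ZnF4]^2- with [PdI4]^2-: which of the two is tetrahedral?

For [ZnF4]^2-: Each fluoride is −1; balancing the −2 overall charge requires Zn(II). Group 12 minus oxidation state 2 gives a d¹⁰ configuration. A d¹⁰ ion has no crystal-field stabilisation preference between square planar and tetrahedral, so four ligands adopt the sterically favoured tetrahedral geometry. → tetrahedral.
For [PdI4]^2-: Each iodide is −1; balancing the −2 overall charge requires Pd(II). Pd sits in group 10, so the d-electron count is 10 − 2 = 8. A 4d d⁸ ion has a large crystal-field splitting; square planar leaves the high-energy d_{x²−y²} orbital empty and maximises CFSE. → square planar.

[ZnF4]^2-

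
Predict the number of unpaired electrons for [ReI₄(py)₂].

Each iodide is −1; pyridine is neutral; balancing the 0 overall charge requires Re(IV).
Re sits in group 7, so the d-electron count is 7 − 4 = 3.
In an octahedral field the d³ configuration is t₂g³e_g⁰ (only one arrangement possible), giving 3 unpaired electrons.

3 unpaired electrons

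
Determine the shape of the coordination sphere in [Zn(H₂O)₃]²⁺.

trigonal planar

Water is neutral; balancing the +2 overall charge requires Zn(II).
Zinc is a group-12 element; Zn(II) is therefore d¹⁰.
Coordination number: 3.
Three ligands around a d¹⁰ centre minimise repulsion in a trigonal-planar arrangement.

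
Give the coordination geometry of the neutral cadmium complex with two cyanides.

Ligand charges: each cyanide is −1. With an overall charge of 0 the cadmium centre must be in the +2 oxidation state.
Group 12 minus oxidation state 2 gives a d¹⁰ configuration.
With 2 monodentate ligands the coordination number is 2.
A d¹⁰ ion with only two ligands adopts a linear arrangement (sp hybridisation; no CFSE preference).

linear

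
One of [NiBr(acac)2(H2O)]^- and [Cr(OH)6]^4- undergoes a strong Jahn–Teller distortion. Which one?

[Cr(OH)6]^4-

[NiBr(acac)2(H2O)]^-: Each bromide is −1; each acetylacetonate is −1; water is neutral; balancing the −1 overall charge requires Ni(II). Group 10 minus oxidation state 2 gives a d⁸ configuration. The d⁸ configuration leaves the e_g set evenly filled (or empty) — no strong Jahn–Teller driving force.
[Cr(OH)6]^4-: Summing ligand charges against the −4 overall charge gives an oxidation state of +2 for chromium. Cr sits in group 6, so the d-electron count is 6 − 2 = 4. Hydroxide is a weak-field ligand for a first-row metal, so the complex is high-spin. The t₂g³e_g¹ (high-spin) configuration has an unevenly filled e_g set; the Jahn–Teller theorem predicts a tetragonal distortion (typically axial elongation) to lift the degeneracy.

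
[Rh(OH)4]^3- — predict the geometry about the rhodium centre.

square planar

Each hydroxide is −1; balancing the −3 overall charge requires Rh(I).
Group 9 minus oxidation state 1 gives a d⁸ configuration.
With 4 monodentate ligands the coordination number is 4.
A 4d d⁸ ion has a large crystal-field splitting; square planar leaves the high-energy d_{x²−y²} orbital empty and maximises CFSE.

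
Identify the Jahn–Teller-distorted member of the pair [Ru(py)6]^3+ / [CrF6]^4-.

[Ru(py)6]^3+: Ligand charges: pyridine is neutral. With an overall charge of +3 the ruthenium centre must be in the +3 oxidation state. Group 8 minus oxidation state 3 gives a d⁵ configuration. A 4d ion has a large Δₒ and is invariably low-spin. The d⁵ configuration leaves the e_g set evenly filled (or empty) — no strong Jahn–Teller driving force.
[CrF6]^4-: Ligand charges: each fluoride is −1. With an overall charge of −4 the chromium centre must be in the +2 oxidation state. Group 6 minus oxidation state 2 gives a d⁴ configuration. Fluoride is a weak-field ligand for a first-row metal, so the complex is high-spin. The t₂g³e_g¹ (high-spin) configuration has an unevenly filled e_g set; the Jahn–Teller theorem predicts a tetragonal distortion (typically axial elongation) to lift the degeneracy.

[CrF6]^4-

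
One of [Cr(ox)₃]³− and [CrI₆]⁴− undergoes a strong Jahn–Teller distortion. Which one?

[CrI₆]⁴−

[Cr(ox)₃]³−: Each oxalate is −2; balancing the −3 overall charge requires Cr(III). Cr sits in group 6, so the d-electron count is 6 − 3 = 3. The d³ configuration leaves the e_g set evenly filled (or empty) — no strong Jahn–Teller driving force.
[CrI₆]⁴−: Each iodide is −1; balancing the −4 overall charge requires Cr(II). Group 6 minus oxidation state 2 gives a d⁴ configuration. Iodide is a weak-field ligand for a first-row metal, so the complex is high-spin. The t₂g³e_g¹ (high-spin) configuration has an unevenly filled e_g set; the Jahn–Teller theorem predicts a tetragonal distortion (typically axial elongation) to lift the degeneracy.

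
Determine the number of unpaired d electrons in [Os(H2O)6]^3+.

Ligand charges: water is neutral. With an overall charge of +3 the osmium centre must be in the +3 oxidation state.
Group 8 minus oxidation state 3 gives a d⁵ configuration.
The spin state decides the count: a 5d ion has a large Δₒ and is invariably low-spin.
An octahedral low-spin d⁵ ion is t₂g⁵e_g⁰, giving 1 unpaired electron.

1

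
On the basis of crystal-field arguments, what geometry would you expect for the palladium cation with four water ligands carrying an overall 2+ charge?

square planar

Ligand charges: water is neutral. With an overall charge of +2 the palladium centre must be in the +2 oxidation state.
Pd sits in group 10, so the d-electron count is 10 − 2 = 8.
Coordination number: 4.
A 4d d⁸ ion has a large crystal-field splitting; square planar leaves the high-energy d_{x²−y²} orbital empty and maximises CFSE.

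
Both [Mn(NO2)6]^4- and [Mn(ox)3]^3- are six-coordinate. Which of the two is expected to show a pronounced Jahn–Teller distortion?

[Mn(NO2)6]^4-: Each nitro (N-bound nitrite) is −1; balancing the −4 overall charge requires Mn(II). Group 7 minus oxidation state 2 gives a d⁵ configuration. Nitro (N-bound nitrite) is a strong-field ligand (high in the spectrochemical series) for a first-row metal, so the complex is low-spin. The d⁵ configuration leaves the e_g set evenly filled (or empty) — no strong Jahn–Teller driving force.
[Mn(ox)3]^3-: Each oxalate is −2; balancing the −3 overall charge requires Mn(III). Group 7 minus oxidation state 3 gives a d⁴ configuration. Oxalate is a weak-field ligand for a first-row metal, so the complex is high-spin. The t₂g³e_g¹ (high-spin) configuration has an unevenly filled e_g set; the Jahn–Teller theorem predicts a tetragonal distortion (typically axial elongation) to lift the degeneracy.

[Mn(ox)3]^3-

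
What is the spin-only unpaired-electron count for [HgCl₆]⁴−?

Ligand charges: each chloride is −1. With an overall charge of −4 the mercury centre must be in the +2 oxidation state.
Mercury is a group-12 element; Hg(II) is therefore d¹⁰.
In an octahedral field the d¹⁰ configuration is t₂g⁶e_g⁴, giving 0 unpaired electrons.

0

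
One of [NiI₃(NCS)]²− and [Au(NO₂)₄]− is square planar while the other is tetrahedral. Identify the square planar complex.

For [NiI₃(NCS)]²−: Each iodide is −1; each isothiocyanate is −1; balancing the −2 overall charge requires Ni(II). Ni sits in group 10, so the d-electron count is 10 − 2 = 8. Iodide and isothiocyanate are weak-field ligands. With weak-field ligands the CFSE gain from square planar is small, so a 3d d⁸ ion takes the sterically preferred tetrahedral geometry. → tetrahedral.
For [Au(NO₂)₄]−: Ligand charges: each nitro (N-bound nitrite) is −1. With an overall charge of −1 the gold centre must be in the +3 oxidation state. Gold is a group-11 element; Au(III) is therefore d⁸. A 5d d⁸ ion has a large crystal-field splitting; square planar leaves the high-energy d_{x²−y²} orbital empty and maximises CFSE. → square planar.

[Au(NO₂)₄]−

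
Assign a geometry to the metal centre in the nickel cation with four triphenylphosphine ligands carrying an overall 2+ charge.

square planar

Triphenylphosphine is neutral; balancing the +2 overall charge requires Ni(II).
Group 10 minus oxidation state 2 gives a d⁸ configuration.
With 4 monodentate ligands the coordination number is 4.
Triphenylphosphine is a strong-field ligand (high in the spectrochemical series).
A 3d d⁸ ion with strong-field ligands gains enough CFSE to favour square planar over tetrahedral.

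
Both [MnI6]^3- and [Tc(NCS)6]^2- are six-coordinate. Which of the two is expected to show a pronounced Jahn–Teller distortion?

[MnI6]^3-: Ligand charges: each iodide is −1. With an overall charge of −3 the manganese centre must be in the +3 oxidation state. Mn sits in group 7, so the d-electron count is 7 − 3 = 4. Iodide is a weak-field ligand for a first-row metal, so the complex is high-spin. The t₂g³e_g¹ (high-spin) configuration has an unevenly filled e_g set; the Jahn–Teller theorem predicts a tetragonal distortion (typically axial elongation) to lift the degeneracy.
[Tc(NCS)6]^2-: Each isothiocyanate is −1; balancing the −2 overall charge requires Tc(IV). Group 7 minus oxidation state 4 gives a d³ configuration. The d³ configuration leaves the e_g set evenly filled (or empty) — no strong Jahn–Teller driving force.

[MnI6]^3-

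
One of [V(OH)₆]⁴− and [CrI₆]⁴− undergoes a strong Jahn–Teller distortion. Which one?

[V(OH)₆]⁴−: Ligand charges: each hydroxide is −1. With an overall charge of −4 the vanadium centre must be in the +2 oxidation state. Vanadium is a group-5 element; V(II) is therefore d³. The d³ configuration leaves the e_g set evenly filled (or empty) — no strong Jahn–Teller driving force.
[CrI₆]⁴−: Summing ligand charges against the −4 overall charge gives an oxidation state of +2 for chromium. Group 6 minus oxidation state 2 gives a d⁴ configuration. Iodide is a weak-field ligand for a first-row metal, so the complex is high-spin. The t₂g³e_g¹ (high-spin) configuration has an unevenly filled e_g set; the Jahn–Teller theorem predicts a tetragonal distortion (typically axial elongation) to lift the degeneracy.

[CrI₆]⁴−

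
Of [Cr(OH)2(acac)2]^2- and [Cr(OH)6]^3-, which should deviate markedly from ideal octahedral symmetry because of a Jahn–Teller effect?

[Cr(OH)2(acac)2]^2-

[Cr(OH)2(acac)2]^2-: Ligand charges: each hydroxide is −1; each acetylacetonate is −1. With an overall charge of −2 the chromium centre must be in the +2 oxidation state. Group 6 minus oxidation state 2 gives a d⁴ configuration. Acetylacetonate and hydroxide are weak-field ligands for a first-row metal, so the complex is high-spin. The t₂g³e_g¹ (high-spin) configuration has an unevenly filled e_g set; the Jahn–Teller theorem predicts a tetragonal distortion (typically axial elongation) to lift the degeneracy.
[Cr(OH)6]^3-: Ligand charges: each hydroxide is −1. With an overall charge of −3 the chromium centre must be in the +3 oxidation state. Group 6 minus oxidation state 3 gives a d³ configuration. The d³ configuration leaves the e_g set evenly filled (or empty) — no strong Jahn–Teller driving force.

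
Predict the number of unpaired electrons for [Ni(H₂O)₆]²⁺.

Water is neutral; balancing the +2 overall charge requires Ni(II).
Nickel is a group-10 element; Ni(II) is therefore d⁸.
In an octahedral field the d⁸ configuration is t₂g⁶e_g² (only one arrangement possible), giving 2 unpaired electrons.

2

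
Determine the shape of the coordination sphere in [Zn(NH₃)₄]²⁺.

tetrahedral

Ligand charges: ammonia is neutral. With an overall charge of +2 the zinc centre must be in the +2 oxidation state.
Zn sits in group 12, so the d-electron count is 12 − 2 = 10.
With 4 monodentate ligands the coordination number is 4.
A d¹⁰ ion has no crystal-field stabilisation preference between square planar and tetrahedral, so four ligands adopt the sterically favoured tetrahedral geometry.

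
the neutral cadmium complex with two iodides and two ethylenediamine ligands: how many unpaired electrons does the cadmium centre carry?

Summing ligand charges against the 0 overall charge gives an oxidation state of +2 for cadmium.
Cadmium is a group-12 element; Cd(II) is therefore d¹⁰.
Counting donor atoms: 2×iodide (monodentate) → 2 donors; 2×ethylenediamine (bidentate) → 4 donors. Coordination number = 6.
In an octahedral field the d¹⁰ configuration is t₂g⁶e_g⁴, giving 0 unpaired electrons.

0 unpaired electrons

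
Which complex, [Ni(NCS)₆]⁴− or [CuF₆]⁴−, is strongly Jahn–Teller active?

[CuF₆]⁴−

[Ni(NCS)₆]⁴−: Ligand charges: each isothiocyanate is −1. With an overall charge of −4 the nickel centre must be in the +2 oxidation state. Group 10 minus oxidation state 2 gives a d⁸ configuration. The d⁸ configuration leaves the e_g set evenly filled (or empty) — no strong Jahn–Teller driving force.
[CuF₆]⁴−: Each fluoride is −1; balancing the −4 overall charge requires Cu(II). Copper is a group-11 element; Cu(II) is therefore d⁹. The t₂g⁶e_g³ configuration has an unevenly filled e_g set; the Jahn–Teller theorem predicts a tetragonal distortion (typically axial elongation) to lift the degeneracy.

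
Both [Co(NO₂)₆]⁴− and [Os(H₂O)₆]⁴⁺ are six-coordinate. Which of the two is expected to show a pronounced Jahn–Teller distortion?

[Co(NO₂)₆]⁴−

[Co(NO₂)₆]⁴−: Summing ligand charges against the −4 overall charge gives an oxidation state of +2 for cobalt. Co sits in group 9, so the d-electron count is 9 − 2 = 7. Nitro (N-bound nitrite) is a strong-field ligand (high in the spectrochemical series) for a first-row metal, so the complex is low-spin. The t₂g⁶e_g¹ (low-spin) configuration has an unevenly filled e_g set; the Jahn–Teller theorem predicts a tetragonal distortion (typically axial elongation) to lift the degeneracy.
[Os(H₂O)₆]⁴⁺: Summing ligand charges against the +4 overall charge gives an oxidation state of +4 for osmium. Os sits in group 8, so the d-electron count is 8 − 4 = 4. A 5d ion has a large Δₒ and is invariably low-spin. The d⁴ configuration leaves the e_g set evenly filled (or empty) — no strong Jahn–Teller driving force.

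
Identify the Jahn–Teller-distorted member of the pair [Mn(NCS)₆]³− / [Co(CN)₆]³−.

[Mn(NCS)₆]³−

[Mn(NCS)₆]³−: Ligand charges: each isothiocyanate is −1. With an overall charge of −3 the manganese centre must be in the +3 oxidation state. Group 7 minus oxidation state 3 gives a d⁴ configuration. Isothiocyanate is a weak-field ligand for a first-row metal, so the complex is high-spin. The t₂g³e_g¹ (high-spin) configuration has an unevenly filled e_g set; the Jahn–Teller theorem predicts a tetragonal distortion (typically axial elongation) to lift the degeneracy.
[Co(CN)₆]³−: Summing ligand charges against the −3 overall charge gives an oxidation state of +3 for cobalt. Group 9 minus oxidation state 3 gives a d⁶ configuration. Co(III) has an exceptionally large octahedral splitting and is low-spin with essentially every ligand except fluoride. The d⁶ configuration leaves the e_g set evenly filled (or empty) — no strong Jahn–Teller driving force.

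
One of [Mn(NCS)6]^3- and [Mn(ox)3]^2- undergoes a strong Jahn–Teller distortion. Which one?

[Mn(NCS)6]^3-

[Mn(NCS)6]^3-: Ligand charges: each isothiocyanate is −1. With an overall charge of −3 the manganese centre must be in the +3 oxidation state. Manganese is a group-7 element; Mn(III) is therefore d⁴. Isothiocyanate is a weak-field ligand for a first-row metal, so the complex is high-spin. The t₂g³e_g¹ (high-spin) configuration has an unevenly filled e_g set; the Jahn–Teller theorem predicts a tetragonal distortion (typically axial elongation) to lift the degeneracy.
[Mn(ox)3]^2-: Each oxalate is −2; balancing the −2 overall charge requires Mn(IV). Manganese is a group-7 element; Mn(IV) is therefore d³. The d³ configuration leaves the e_g set evenly filled (or empty) — no strong Jahn–Teller driving force.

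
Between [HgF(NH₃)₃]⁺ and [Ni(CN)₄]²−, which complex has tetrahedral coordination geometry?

For [HgF(NH₃)₃]⁺: Ligand charges: each fluoride is −1; ammonia is neutral. With an overall charge of +1 the mercury centre must be in the +2 oxidation state. Mercury is a group-12 element; Hg(II) is therefore d¹⁰. A d¹⁰ ion has no crystal-field stabilisation preference between square planar and tetrahedral, so four ligands adopt the sterically favoured tetrahedral geometry. → tetrahedral.
For [Ni(CN)₄]²−: Each cyanide is −1; balancing the −2 overall charge requires Ni(II). Ni sits in group 10, so the d-electron count is 10 − 2 = 8. Cyanide is a strong-field ligand (high in the spectrochemical series). A 3d d⁸ ion with strong-field ligands gains enough CFSE to favour square planar over tetrahedral. → square planar.

[HgF(NH₃)₃]⁺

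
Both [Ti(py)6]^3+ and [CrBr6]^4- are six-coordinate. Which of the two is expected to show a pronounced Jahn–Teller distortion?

[CrBr6]^4-

[Ti(py)6]^3+: Ligand charges: pyridine is neutral. With an overall charge of +3 the titanium centre must be in the +3 oxidation state. Titanium is a group-4 element; Ti(III) is therefore d¹. The d¹ configuration leaves the e_g set evenly filled (or empty) — no strong Jahn–Teller driving force.
[CrBr6]^4-: Summing ligand charges against the −4 overall charge gives an oxidation state of +2 for chromium. Chromium is a group-6 element; Cr(II) is therefore d⁴. Bromide is a weak-field ligand for a first-row metal, so the complex is high-spin. The t₂g³e_g¹ (high-spin) configuration has an unevenly filled e_g set; the Jahn–Teller theorem predicts a tetragonal distortion (typically axial elongation) to lift the degeneracy.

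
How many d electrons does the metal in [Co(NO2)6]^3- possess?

d6

Each nitro (N-bound nitrite) is −1; balancing the −3 overall charge requires Co(III).
Co sits in group 9, so the d-electron count is 9 − 3 = 6.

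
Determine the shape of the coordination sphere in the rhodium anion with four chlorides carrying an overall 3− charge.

square planar

Summing ligand charges against the −3 overall charge gives an oxidation state of +1 for rhodium.
Rhodium is a group-9 element; Rh(I) is therefore d⁸.
With 4 monodentate ligands the coordination number is 4.
A 4d d⁸ ion has a large crystal-field splitting; square planar leaves the high-energy d_{x²−y²} orbital empty and maximises CFSE.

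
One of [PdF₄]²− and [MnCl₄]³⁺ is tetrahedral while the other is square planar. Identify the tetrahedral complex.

[MnCl₄]³⁺

For [PdF₄]²−: Ligand charges: each fluoride is −1. With an overall charge of −2 the palladium centre must be in the +2 oxidation state. Palladium is a group-10 element; Pd(II) is therefore d⁸. A 4d d⁸ ion has a large crystal-field splitting; square planar leaves the high-energy d_{x²−y²} orbital empty and maximises CFSE. → square planar.
For [MnCl₄]³⁺: Summing ligand charges against the +3 overall charge gives an oxidation state of +7 for manganese. Manganese is a group-7 element; Mn(VII) is therefore d⁰. A d⁰ ion has no crystal-field stabilisation preference between square planar and tetrahedral, so four ligands adopt the sterically favoured tetrahedral geometry. → tetrahedral.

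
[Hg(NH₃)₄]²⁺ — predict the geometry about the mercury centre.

tetrahedral

Ligand charges: ammonia is neutral. With an overall charge of +2 the mercury centre must be in the +2 oxidation state.
Group 12 minus oxidation state 2 gives a d¹⁰ configuration.
With 4 monodentate ligands the coordination number is 4.
A d¹⁰ ion has no crystal-field stabilisation preference between square planar and tetrahedral, so four ligands adopt the sterically favoured tetrahedral geometry.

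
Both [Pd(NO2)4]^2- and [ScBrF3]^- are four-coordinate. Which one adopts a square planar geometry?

For [Pd(NO2)4]^2-: Ligand charges: each nitro (N-bound nitrite) is −1. With an overall charge of −2 the palladium centre must be in the +2 oxidation state. Group 10 minus oxidation state 2 gives a d⁸ configuration. A 4d d⁸ ion has a large crystal-field splitting; square planar leaves the high-energy d_{x²−y²} orbital empty and maximises CFSE. → square planar.
For [ScBrF3]^-: Summing ligand charges against the −1 overall charge gives an oxidation state of +3 for scandium. Group 3 minus oxidation state 3 gives a d⁰ configuration. A d⁰ ion has no crystal-field stabilisation preference between square planar and tetrahedral, so four ligands adopt the sterically favoured tetrahedral geometry. → tetrahedral.

[Pd(NO2)4]^2-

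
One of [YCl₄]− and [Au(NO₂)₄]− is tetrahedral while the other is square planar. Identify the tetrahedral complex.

[YCl₄]−

For [YCl₄]−: Summing ligand charges against the −1 overall charge gives an oxidation state of +3 for yttrium. Yttrium is a group-3 element; Y(III) is therefore d⁰. A d⁰ ion has no crystal-field stabilisation preference between square planar and tetrahedral, so four ligands adopt the sterically favoured tetrahedral geometry. → tetrahedral.
For [Au(NO₂)₄]−: Each nitro (N-bound nitrite) is −1; balancing the −1 overall charge requires Au(III). Group 11 minus oxidation state 3 gives a d⁸ configuration. A 5d d⁸ ion has a large crystal-field splitting; square planar leaves the high-energy d_{x²−y²} orbital empty and maximises CFSE. → square planar.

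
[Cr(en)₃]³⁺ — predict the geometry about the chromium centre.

Summing ligand charges against the +3 overall charge gives an oxidation state of +3 for chromium.
Chromium is a group-6 element; Cr(III) is therefore d³.
Counting donor atoms: 3×ethylenediamine (bidentate) → 6 donors. Coordination number = 6.
Six donors around a single metal centre give an octahedral coordination sphere.

octahedral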